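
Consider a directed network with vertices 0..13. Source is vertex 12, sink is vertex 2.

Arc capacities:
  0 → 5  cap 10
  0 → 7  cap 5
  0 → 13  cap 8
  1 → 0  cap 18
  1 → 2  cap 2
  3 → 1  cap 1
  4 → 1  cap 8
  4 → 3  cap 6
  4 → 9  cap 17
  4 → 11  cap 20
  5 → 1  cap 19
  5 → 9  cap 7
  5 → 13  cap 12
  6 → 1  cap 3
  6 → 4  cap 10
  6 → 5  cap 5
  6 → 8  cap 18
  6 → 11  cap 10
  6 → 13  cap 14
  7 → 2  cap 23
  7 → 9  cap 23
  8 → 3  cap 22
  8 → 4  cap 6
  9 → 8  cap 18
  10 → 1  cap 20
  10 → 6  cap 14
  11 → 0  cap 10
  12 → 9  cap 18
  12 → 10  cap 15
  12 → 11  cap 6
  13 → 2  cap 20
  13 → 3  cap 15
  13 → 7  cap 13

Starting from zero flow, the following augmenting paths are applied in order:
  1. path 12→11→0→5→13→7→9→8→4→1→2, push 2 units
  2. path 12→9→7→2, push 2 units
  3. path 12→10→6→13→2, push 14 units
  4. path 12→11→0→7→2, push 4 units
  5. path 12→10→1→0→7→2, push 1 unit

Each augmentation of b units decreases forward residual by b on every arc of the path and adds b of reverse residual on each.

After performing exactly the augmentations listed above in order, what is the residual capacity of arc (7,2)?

after path 1 (12→11→0→5→13→7→9→8→4→1→2, push 2): res(7,2)=23
after path 2 (12→9→7→2, push 2): res(7,2)=21
after path 3 (12→10→6→13→2, push 14): res(7,2)=21
after path 4 (12→11→0→7→2, push 4): res(7,2)=17
after path 5 (12→10→1→0→7→2, push 1): res(7,2)=16

Residual capacity of (7,2): 16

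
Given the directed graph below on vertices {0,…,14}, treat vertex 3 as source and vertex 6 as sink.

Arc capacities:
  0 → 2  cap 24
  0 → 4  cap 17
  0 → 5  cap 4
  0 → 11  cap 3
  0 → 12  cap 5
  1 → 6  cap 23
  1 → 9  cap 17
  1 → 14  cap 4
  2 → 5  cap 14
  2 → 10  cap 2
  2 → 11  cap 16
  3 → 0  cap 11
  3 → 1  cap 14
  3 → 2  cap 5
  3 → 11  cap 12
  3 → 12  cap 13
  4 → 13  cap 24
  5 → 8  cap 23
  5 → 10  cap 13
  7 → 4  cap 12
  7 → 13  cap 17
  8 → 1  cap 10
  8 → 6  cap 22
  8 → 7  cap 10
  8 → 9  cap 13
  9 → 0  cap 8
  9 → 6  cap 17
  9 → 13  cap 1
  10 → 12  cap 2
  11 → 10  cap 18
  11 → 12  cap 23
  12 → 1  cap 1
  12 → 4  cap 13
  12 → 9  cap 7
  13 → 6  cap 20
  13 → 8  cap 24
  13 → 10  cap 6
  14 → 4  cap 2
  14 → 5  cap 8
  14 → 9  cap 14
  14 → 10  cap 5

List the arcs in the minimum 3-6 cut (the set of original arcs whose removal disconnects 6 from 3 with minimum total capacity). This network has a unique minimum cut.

augment #1: 3→1→6 push 14
augment #2: 3→12→1→6 push 1
augment #3: 3→12→9→6 push 7
augment #4: 3→0→4→13→6 push 11
augment #5: 3→2→5→8→6 push 5
augment #6: 3→12→4→13→6 push 5
augment #7: 3→11→12→4→13→6 push 4
augment #8: 3→11→12→4→13→8→6 push 4
max flow = 51; residual-reachable set from 3 gives S-side
cut edges (S→T): {(3,0), (3,1), (3,2), (12,1), (12,4), (12,9)} total cap 51

Min-cut arcs: {(3,0), (3,1), (3,2), (12,1), (12,4), (12,9)} (total capacity 51)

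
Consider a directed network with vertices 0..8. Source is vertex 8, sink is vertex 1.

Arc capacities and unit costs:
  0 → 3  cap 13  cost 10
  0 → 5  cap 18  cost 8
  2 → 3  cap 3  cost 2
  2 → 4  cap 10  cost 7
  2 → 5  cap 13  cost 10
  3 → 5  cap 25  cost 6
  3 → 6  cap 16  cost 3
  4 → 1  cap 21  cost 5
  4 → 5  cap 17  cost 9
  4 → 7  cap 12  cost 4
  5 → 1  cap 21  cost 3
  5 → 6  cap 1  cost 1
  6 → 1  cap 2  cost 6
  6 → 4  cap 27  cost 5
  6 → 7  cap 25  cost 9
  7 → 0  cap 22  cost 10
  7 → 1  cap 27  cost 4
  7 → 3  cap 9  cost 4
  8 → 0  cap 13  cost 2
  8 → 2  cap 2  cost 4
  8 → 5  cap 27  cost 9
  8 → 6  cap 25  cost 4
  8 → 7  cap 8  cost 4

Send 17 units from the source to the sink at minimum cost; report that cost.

shortest-cost path #1: 8→7→1 push 8 @ unit cost 8 (adds 64)
shortest-cost path #2: 8→6→1 push 2 @ unit cost 10 (adds 20)
shortest-cost path #3: 8→5→1 push 7 @ unit cost 12 (adds 84)
total cost = 168

Minimum cost for 17 units: 168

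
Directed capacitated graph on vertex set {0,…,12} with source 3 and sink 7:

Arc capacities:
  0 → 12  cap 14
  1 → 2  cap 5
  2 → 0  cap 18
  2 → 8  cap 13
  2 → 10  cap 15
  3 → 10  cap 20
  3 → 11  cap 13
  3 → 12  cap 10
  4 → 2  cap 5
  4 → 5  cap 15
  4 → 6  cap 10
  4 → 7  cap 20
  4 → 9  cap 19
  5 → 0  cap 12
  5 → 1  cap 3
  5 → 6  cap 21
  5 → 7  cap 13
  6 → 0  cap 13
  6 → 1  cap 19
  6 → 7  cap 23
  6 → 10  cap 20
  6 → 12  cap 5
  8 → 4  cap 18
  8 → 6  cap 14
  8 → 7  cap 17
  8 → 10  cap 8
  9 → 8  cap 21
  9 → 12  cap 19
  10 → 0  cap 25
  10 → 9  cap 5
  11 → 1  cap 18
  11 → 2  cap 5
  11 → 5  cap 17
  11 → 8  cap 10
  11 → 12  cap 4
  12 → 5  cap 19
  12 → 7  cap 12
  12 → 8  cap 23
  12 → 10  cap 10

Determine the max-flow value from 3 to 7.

Maximum flow value: 42

augment #1: 3→12→7 bottleneck 10, total now 10
augment #2: 3→11→5→7 bottleneck 13, total now 23
augment #3: 3→10→0→12→7 bottleneck 2, total now 25
augment #4: 3→10→9→8→7 bottleneck 5, total now 30
augment #5: 3→10→0→12→8→7 bottleneck 12, total now 42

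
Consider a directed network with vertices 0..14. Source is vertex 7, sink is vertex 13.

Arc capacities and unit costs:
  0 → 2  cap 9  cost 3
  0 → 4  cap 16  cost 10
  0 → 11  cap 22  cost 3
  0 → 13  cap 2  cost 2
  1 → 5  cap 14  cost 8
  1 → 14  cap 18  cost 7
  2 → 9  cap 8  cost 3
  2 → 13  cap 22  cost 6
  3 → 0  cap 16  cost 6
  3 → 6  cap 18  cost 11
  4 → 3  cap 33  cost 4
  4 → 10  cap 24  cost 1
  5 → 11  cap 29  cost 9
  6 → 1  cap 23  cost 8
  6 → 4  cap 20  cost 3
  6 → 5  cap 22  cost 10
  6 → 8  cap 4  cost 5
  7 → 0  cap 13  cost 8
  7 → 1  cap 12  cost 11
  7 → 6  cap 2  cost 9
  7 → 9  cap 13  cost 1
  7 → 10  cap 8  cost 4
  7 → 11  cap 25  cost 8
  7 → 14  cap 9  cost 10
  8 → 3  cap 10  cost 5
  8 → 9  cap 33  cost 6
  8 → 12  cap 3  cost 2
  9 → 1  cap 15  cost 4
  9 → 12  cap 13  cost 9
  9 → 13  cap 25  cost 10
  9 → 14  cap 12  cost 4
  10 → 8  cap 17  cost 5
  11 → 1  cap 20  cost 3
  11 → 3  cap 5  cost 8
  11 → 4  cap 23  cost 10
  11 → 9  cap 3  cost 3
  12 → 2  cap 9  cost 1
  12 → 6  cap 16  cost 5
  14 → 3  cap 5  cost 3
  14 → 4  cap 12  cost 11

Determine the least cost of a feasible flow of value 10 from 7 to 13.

Minimum cost for 10 units: 108

shortest-cost path #1: 7→0→13 push 2 @ unit cost 10 (adds 20)
shortest-cost path #2: 7→9→13 push 8 @ unit cost 11 (adds 88)
total cost = 108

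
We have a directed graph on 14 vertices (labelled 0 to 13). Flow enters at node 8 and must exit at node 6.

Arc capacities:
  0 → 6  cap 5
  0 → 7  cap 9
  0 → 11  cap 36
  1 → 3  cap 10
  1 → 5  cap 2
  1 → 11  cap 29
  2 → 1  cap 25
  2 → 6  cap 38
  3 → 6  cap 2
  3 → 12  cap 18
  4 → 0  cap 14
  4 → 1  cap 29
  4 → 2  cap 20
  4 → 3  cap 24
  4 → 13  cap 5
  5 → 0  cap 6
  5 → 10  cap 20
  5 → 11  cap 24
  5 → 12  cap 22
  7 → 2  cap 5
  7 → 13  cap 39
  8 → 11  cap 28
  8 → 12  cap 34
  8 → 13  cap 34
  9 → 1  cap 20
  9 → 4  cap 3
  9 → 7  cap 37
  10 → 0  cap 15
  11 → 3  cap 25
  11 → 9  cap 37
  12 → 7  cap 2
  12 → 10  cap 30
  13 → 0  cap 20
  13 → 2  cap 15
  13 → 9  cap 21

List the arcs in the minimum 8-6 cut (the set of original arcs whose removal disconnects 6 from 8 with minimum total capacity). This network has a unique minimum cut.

augment #1: 8→11→3→6 push 2
augment #2: 8→13→0→6 push 5
augment #3: 8→13→2→6 push 15
augment #4: 8→12→7→2→6 push 2
augment #5: 8→11→9→4→2→6 push 3
augment #6: 8→11→9→7→2→6 push 3
max flow = 30; residual-reachable set from 8 gives S-side
cut edges (S→T): {(0,6), (3,6), (7,2), (9,4), (13,2)} total cap 30

Min-cut arcs: {(0,6), (3,6), (7,2), (9,4), (13,2)} (total capacity 30)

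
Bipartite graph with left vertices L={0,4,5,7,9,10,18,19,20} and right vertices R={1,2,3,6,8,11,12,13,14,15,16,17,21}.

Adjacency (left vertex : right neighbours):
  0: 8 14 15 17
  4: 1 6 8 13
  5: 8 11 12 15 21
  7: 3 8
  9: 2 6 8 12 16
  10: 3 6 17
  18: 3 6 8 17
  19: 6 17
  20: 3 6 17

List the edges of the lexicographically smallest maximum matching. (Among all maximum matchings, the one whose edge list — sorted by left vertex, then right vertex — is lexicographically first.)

|M| = 8 (so the lex-smallest maximum matching has 8 edges)
process left vertices in ascending order; for each, take the smallest-labelled available neighbour that still permits 8 edges overall, or leave it unmatched if none does
lex-smallest matching: {0-14, 4-1, 5-11, 7-3, 9-2, 10-6, 18-8, 19-17}

Lex-smallest maximum matching: {(0,14), (4,1), (5,11), (7,3), (9,2), (10,6), (18,8), (19,17)}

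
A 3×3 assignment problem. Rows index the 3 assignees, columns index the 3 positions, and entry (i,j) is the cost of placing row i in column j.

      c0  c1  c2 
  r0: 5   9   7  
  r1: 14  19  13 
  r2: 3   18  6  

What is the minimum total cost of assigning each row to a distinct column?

optimal assignment: row0→col1 (cost 9), row1→col2 (cost 13), row2→col0 (cost 3)
total = 9 + 13 + 3 = 25

Minimum assignment cost: 25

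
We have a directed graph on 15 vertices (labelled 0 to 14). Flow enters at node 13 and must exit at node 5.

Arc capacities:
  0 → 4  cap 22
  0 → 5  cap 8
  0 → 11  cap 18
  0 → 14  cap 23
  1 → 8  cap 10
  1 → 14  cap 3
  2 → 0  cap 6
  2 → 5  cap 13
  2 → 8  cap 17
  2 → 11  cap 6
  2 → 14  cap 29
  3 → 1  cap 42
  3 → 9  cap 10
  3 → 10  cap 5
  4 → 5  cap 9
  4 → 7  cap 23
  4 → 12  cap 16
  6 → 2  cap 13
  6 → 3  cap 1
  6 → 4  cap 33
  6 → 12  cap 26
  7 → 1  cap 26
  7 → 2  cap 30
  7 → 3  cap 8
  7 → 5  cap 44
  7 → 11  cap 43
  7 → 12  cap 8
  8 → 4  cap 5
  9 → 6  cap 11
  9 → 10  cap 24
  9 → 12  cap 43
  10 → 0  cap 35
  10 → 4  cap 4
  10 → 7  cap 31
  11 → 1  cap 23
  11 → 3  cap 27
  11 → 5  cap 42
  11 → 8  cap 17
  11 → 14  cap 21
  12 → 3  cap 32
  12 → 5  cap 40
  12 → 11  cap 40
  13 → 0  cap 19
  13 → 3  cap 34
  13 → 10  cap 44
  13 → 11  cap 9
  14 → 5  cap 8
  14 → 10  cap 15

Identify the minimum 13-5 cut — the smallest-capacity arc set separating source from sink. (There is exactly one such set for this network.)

augment #1: 13→0→5 push 8
augment #2: 13→11→5 push 9
augment #3: 13→0→4→5 push 9
augment #4: 13→0→11→5 push 2
augment #5: 13→10→7→5 push 31
augment #6: 13→3→1→14→5 push 3
augment #7: 13→3→9→12→5 push 10
augment #8: 13→10→0→11→5 push 13
augment #9: 13→3→10→0→11→5 push 3
augment #10: 13→3→10→0→14→5 push 2
augment #11: 13→3→1→8→4→7→5 push 5
max flow = 95; residual-reachable set from 13 gives S-side
cut edges (S→T): {(1,14), (3,9), (3,10), (8,4), (13,0), (13,10), (13,11)} total cap 95

Min-cut arcs: {(1,14), (3,9), (3,10), (8,4), (13,0), (13,10), (13,11)} (total capacity 95)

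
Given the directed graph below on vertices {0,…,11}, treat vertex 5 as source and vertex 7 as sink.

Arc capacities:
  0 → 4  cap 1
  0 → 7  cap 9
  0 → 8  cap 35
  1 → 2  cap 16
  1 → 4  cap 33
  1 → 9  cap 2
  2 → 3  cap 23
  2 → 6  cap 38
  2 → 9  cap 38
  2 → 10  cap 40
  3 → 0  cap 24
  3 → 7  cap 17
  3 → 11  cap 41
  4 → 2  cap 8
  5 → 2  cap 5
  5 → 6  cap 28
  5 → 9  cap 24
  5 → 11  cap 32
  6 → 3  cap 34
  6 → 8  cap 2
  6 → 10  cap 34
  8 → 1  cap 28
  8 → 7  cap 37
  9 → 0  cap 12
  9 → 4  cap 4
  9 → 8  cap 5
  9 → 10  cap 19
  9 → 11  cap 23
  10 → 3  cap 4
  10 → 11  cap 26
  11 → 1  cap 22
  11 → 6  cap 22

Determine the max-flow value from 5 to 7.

augment #1: 5→2→3→7 bottleneck 5, total now 5
augment #2: 5→6→3→7 bottleneck 12, total now 17
augment #3: 5→6→8→7 bottleneck 2, total now 19
augment #4: 5→9→0→7 bottleneck 9, total now 28
augment #5: 5→9→8→7 bottleneck 5, total now 33
augment #6: 5→9→0→8→7 bottleneck 3, total now 36
augment #7: 5→6→3→0→8→7 bottleneck 14, total now 50
augment #8: 5→9→10→3→0→8→7 bottleneck 4, total now 54
augment #9: 5→11→6→3→0→8→7 bottleneck 6, total now 60

Maximum flow value: 60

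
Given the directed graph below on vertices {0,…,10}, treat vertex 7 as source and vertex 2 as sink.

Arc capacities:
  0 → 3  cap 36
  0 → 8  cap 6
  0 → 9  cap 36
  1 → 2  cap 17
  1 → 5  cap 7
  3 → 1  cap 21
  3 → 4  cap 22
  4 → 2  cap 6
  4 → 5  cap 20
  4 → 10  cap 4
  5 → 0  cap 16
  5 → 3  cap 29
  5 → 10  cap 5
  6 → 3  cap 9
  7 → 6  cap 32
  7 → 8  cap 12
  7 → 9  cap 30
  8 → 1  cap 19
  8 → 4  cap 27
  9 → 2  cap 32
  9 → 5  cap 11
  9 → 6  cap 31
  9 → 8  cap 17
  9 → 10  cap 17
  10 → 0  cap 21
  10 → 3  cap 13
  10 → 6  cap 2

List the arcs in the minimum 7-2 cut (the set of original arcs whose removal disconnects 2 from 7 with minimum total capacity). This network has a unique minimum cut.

Min-cut arcs: {(6,3), (7,8), (7,9)} (total capacity 51)

augment #1: 7→9→2 push 30
augment #2: 7→8→1→2 push 12
augment #3: 7→6→3→1→2 push 5
augment #4: 7→6→3→4→2 push 4
max flow = 51; residual-reachable set from 7 gives S-side
cut edges (S→T): {(6,3), (7,8), (7,9)} total cap 51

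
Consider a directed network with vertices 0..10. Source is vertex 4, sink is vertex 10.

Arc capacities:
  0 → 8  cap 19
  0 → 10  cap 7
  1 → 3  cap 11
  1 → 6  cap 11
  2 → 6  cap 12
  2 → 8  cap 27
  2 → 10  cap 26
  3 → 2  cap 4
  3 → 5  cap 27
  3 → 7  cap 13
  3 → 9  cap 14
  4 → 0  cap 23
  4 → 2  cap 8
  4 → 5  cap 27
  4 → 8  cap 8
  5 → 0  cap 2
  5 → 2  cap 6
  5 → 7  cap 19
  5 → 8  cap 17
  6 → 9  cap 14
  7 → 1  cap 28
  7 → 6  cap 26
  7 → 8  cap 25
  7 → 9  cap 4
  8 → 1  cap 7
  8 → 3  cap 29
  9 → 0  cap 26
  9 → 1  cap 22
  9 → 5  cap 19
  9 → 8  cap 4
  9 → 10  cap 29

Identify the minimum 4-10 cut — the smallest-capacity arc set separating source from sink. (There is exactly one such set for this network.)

augment #1: 4→0→10 push 7
augment #2: 4→2→10 push 8
augment #3: 4→5→2→10 push 6
augment #4: 4→5→7→9→10 push 4
augment #5: 4→8→3→2→10 push 4
augment #6: 4→8→3→9→10 push 4
augment #7: 4→0→8→3→9→10 push 10
augment #8: 4→5→7→6→9→10 push 11
max flow = 54; residual-reachable set from 4 gives S-side
cut edges (S→T): {(0,10), (3,2), (4,2), (5,2), (9,10)} total cap 54

Min-cut arcs: {(0,10), (3,2), (4,2), (5,2), (9,10)} (total capacity 54)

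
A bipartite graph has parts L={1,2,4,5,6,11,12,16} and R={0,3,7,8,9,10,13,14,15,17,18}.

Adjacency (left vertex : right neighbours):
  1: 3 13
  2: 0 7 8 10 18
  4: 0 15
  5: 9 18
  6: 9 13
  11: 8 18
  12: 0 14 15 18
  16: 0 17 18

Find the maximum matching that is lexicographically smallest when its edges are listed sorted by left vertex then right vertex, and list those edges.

|M| = 8 (so the lex-smallest maximum matching has 8 edges)
process left vertices in ascending order; for each, take the smallest-labelled available neighbour that still permits 8 edges overall, or leave it unmatched if none does
lex-smallest matching: {1-3, 2-0, 4-15, 5-9, 6-13, 11-8, 12-14, 16-17}

Lex-smallest maximum matching: {(1,3), (2,0), (4,15), (5,9), (6,13), (11,8), (12,14), (16,17)}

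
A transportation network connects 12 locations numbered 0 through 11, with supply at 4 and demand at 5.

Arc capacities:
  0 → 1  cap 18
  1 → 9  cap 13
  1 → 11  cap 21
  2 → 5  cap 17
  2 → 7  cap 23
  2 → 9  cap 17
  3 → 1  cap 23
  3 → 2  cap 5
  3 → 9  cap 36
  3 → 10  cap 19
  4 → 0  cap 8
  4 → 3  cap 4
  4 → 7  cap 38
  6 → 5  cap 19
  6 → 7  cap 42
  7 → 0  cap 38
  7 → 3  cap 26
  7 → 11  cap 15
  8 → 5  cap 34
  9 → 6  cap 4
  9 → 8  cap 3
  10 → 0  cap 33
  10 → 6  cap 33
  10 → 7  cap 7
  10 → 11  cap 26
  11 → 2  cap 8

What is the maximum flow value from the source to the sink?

Maximum flow value: 35

augment #1: 4→3→2→5 bottleneck 4, total now 4
augment #2: 4→7→3→2→5 bottleneck 1, total now 5
augment #3: 4→7→11→2→5 bottleneck 8, total now 13
augment #4: 4→0→1→9→6→5 bottleneck 4, total now 17
augment #5: 4→0→1→9→8→5 bottleneck 3, total now 20
augment #6: 4→7→3→10→6→5 bottleneck 15, total now 35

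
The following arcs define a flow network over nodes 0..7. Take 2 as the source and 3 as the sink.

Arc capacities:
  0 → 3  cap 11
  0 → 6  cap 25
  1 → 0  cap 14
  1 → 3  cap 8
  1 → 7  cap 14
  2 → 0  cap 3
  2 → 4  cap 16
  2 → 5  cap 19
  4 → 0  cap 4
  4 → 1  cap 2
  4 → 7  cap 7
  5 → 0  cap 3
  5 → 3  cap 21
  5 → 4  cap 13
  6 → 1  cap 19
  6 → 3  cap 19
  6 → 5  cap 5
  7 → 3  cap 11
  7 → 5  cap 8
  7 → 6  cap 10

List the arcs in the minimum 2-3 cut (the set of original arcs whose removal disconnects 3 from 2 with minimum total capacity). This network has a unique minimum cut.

Min-cut arcs: {(2,0), (2,5), (4,0), (4,1), (4,7)} (total capacity 35)

augment #1: 2→0→3 push 3
augment #2: 2→5→3 push 19
augment #3: 2→4→0→3 push 4
augment #4: 2→4→1→3 push 2
augment #5: 2→4→7→3 push 7
max flow = 35; residual-reachable set from 2 gives S-side
cut edges (S→T): {(2,0), (2,5), (4,0), (4,1), (4,7)} total cap 35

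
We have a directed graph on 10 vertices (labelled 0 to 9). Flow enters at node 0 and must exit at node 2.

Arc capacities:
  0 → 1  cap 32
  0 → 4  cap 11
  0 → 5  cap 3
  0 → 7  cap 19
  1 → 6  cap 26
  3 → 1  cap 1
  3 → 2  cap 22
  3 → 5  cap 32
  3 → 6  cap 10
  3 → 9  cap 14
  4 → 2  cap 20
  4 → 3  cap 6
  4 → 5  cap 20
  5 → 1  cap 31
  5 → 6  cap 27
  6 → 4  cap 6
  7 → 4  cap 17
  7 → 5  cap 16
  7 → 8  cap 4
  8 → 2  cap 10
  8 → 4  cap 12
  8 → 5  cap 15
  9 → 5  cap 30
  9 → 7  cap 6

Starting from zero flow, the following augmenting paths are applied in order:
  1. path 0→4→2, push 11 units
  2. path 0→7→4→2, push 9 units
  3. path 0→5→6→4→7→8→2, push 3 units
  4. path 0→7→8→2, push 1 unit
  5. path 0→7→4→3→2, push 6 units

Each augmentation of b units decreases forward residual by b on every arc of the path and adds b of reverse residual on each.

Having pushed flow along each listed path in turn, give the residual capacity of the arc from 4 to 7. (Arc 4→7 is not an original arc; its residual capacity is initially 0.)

after path 1 (0→4→2, push 11): res(4,7)=0
after path 2 (0→7→4→2, push 9): res(4,7)=9
after path 3 (0→5→6→4→7→8→2, push 3): res(4,7)=6
after path 4 (0→7→8→2, push 1): res(4,7)=6
after path 5 (0→7→4→3→2, push 6): res(4,7)=12

Residual capacity of (4,7): 12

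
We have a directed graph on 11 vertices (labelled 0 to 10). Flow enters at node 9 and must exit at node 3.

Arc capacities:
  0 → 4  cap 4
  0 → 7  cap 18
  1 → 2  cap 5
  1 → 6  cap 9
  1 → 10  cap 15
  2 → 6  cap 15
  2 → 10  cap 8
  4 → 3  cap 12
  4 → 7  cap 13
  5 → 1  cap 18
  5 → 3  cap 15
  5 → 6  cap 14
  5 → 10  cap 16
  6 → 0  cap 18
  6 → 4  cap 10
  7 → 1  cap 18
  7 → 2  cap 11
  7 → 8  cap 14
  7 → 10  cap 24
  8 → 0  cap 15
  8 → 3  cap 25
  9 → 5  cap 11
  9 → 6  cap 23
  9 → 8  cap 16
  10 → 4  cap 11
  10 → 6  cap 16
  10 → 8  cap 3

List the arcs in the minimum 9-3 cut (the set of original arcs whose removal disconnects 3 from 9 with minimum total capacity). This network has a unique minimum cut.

augment #1: 9→5→3 push 11
augment #2: 9→8→3 push 16
augment #3: 9→6→4→3 push 10
augment #4: 9→6→0→4→3 push 2
augment #5: 9→6→0→7→8→3 push 9
max flow = 48; residual-reachable set from 9 gives S-side
cut edges (S→T): {(4,3), (8,3), (9,5)} total cap 48

Min-cut arcs: {(4,3), (8,3), (9,5)} (total capacity 48)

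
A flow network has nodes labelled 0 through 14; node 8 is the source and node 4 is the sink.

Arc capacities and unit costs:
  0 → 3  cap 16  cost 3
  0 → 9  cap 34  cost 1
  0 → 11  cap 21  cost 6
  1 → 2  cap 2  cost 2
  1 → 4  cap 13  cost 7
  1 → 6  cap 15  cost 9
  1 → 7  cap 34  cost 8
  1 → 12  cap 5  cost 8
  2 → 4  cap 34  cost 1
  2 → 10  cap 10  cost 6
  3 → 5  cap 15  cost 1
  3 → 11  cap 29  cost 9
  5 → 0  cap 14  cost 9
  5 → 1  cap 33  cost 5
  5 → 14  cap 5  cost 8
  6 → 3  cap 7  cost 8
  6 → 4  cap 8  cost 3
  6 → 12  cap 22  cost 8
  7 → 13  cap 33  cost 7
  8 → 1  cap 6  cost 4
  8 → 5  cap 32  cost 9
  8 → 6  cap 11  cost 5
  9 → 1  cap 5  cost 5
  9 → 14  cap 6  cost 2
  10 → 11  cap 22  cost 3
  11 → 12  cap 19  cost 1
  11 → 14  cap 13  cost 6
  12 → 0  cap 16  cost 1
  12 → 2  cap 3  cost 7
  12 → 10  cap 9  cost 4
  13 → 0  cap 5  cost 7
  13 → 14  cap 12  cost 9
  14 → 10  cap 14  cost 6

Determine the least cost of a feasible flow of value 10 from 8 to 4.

Minimum cost for 10 units: 78

shortest-cost path #1: 8→1→2→4 push 2 @ unit cost 7 (adds 14)
shortest-cost path #2: 8→6→4 push 8 @ unit cost 8 (adds 64)
total cost = 78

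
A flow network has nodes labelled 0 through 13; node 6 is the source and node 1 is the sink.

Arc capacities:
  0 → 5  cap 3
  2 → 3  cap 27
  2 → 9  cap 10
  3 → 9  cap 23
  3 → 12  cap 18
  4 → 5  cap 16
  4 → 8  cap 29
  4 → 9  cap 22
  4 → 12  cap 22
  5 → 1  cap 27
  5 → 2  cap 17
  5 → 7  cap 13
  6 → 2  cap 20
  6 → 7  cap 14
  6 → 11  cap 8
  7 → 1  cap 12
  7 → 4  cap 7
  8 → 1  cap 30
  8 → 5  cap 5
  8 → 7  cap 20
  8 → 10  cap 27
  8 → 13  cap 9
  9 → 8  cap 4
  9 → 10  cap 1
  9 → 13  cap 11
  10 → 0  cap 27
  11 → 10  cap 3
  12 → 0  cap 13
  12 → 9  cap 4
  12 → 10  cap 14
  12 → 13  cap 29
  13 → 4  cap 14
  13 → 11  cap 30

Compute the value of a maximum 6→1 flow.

augment #1: 6→7→1 bottleneck 12, total now 12
augment #2: 6→2→9→8→1 bottleneck 4, total now 16
augment #3: 6→7→4→5→1 bottleneck 2, total now 18
augment #4: 6→11→10→0→5→1 bottleneck 3, total now 21
augment #5: 6→2→9→13→4→5→1 bottleneck 6, total now 27
augment #6: 6→2→3→9→13→4→5→1 bottleneck 5, total now 32
augment #7: 6→2→3→12→13→4→5→1 bottleneck 3, total now 35

Maximum flow value: 35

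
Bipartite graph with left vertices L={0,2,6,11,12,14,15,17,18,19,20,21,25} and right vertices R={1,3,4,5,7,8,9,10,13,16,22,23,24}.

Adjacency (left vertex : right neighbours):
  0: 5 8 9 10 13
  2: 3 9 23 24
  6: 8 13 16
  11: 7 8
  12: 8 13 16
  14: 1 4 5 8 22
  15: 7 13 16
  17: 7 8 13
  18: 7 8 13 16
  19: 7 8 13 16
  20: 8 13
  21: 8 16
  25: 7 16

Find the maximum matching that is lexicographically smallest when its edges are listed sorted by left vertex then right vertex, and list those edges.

|M| = 7 (so the lex-smallest maximum matching has 7 edges)
process left vertices in ascending order; for each, take the smallest-labelled available neighbour that still permits 7 edges overall, or leave it unmatched if none does
lex-smallest matching: {0-5, 2-3, 6-8, 11-7, 12-13, 14-1, 15-16}

Lex-smallest maximum matching: {(0,5), (2,3), (6,8), (11,7), (12,13), (14,1), (15,16)}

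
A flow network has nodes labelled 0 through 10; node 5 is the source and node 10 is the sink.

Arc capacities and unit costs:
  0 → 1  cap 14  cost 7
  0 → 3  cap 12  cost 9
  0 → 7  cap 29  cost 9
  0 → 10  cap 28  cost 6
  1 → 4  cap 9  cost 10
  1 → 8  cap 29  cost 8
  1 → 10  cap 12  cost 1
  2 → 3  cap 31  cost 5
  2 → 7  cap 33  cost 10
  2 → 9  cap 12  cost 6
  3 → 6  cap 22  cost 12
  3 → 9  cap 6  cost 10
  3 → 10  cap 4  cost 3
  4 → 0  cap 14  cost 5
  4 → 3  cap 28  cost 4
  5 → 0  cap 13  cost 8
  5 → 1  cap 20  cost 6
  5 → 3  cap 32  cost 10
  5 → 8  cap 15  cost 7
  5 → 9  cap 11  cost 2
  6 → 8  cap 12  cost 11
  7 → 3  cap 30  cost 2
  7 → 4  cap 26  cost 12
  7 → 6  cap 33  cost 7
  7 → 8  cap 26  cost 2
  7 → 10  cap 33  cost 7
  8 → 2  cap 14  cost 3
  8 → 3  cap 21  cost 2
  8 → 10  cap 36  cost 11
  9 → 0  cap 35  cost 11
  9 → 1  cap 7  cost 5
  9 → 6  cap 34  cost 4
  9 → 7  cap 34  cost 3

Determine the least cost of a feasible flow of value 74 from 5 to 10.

Minimum cost for 74 units: 1320

shortest-cost path #1: 5→1→10 push 12 @ unit cost 7 (adds 84)
shortest-cost path #2: 5→9→7→3→10 push 4 @ unit cost 10 (adds 40)
shortest-cost path #3: 5→9→7→10 push 7 @ unit cost 12 (adds 84)
shortest-cost path #4: 5→0→10 push 13 @ unit cost 14 (adds 182)
shortest-cost path #5: 5→8→3→7→10 push 4 @ unit cost 14 (adds 56)
shortest-cost path #6: 5→8→10 push 11 @ unit cost 18 (adds 198)
shortest-cost path #7: 5→3→8→10 push 4 @ unit cost 19 (adds 76)
shortest-cost path #8: 5→1→8→10 push 8 @ unit cost 25 (adds 200)
shortest-cost path #9: 5→3→9→7→10 push 6 @ unit cost 30 (adds 180)
shortest-cost path #10: 5→3→6→8→10 push 5 @ unit cost 44 (adds 220)
total cost = 1320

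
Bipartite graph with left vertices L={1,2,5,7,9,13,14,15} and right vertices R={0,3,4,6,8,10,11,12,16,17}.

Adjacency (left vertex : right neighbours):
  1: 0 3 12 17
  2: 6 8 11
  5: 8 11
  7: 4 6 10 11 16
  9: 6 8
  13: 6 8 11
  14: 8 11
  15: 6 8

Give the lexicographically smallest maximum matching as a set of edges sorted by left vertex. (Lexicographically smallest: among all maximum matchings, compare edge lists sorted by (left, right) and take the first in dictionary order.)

Lex-smallest maximum matching: {(1,0), (2,6), (5,8), (7,4), (13,11)}

|M| = 5 (so the lex-smallest maximum matching has 5 edges)
process left vertices in ascending order; for each, take the smallest-labelled available neighbour that still permits 5 edges overall, or leave it unmatched if none does
lex-smallest matching: {1-0, 2-6, 5-8, 7-4, 13-11}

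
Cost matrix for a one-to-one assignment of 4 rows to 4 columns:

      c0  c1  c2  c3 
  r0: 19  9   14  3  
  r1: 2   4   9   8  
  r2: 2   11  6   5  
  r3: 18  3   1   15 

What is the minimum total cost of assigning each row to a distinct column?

Minimum assignment cost: 10

optimal assignment: row0→col3 (cost 3), row1→col1 (cost 4), row2→col0 (cost 2), row3→col2 (cost 1)
total = 3 + 4 + 2 + 1 = 10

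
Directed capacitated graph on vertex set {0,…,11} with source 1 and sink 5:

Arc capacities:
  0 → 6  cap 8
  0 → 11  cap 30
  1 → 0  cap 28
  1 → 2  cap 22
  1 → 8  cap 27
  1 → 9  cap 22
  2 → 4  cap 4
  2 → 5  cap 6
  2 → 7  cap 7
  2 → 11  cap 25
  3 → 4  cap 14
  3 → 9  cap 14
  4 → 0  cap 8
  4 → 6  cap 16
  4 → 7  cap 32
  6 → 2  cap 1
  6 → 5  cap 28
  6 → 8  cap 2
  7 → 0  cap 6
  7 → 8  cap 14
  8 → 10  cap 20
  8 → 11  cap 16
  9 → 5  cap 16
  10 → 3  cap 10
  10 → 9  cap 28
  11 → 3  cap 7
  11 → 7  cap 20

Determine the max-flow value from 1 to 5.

Maximum flow value: 46

augment #1: 1→2→5 bottleneck 6, total now 6
augment #2: 1→9→5 bottleneck 16, total now 22
augment #3: 1→0→6→5 bottleneck 8, total now 30
augment #4: 1→2→4→6→5 bottleneck 4, total now 34
augment #5: 1→0→11→3→4→6→5 bottleneck 7, total now 41
augment #6: 1→8→10→3→4→6→5 bottleneck 5, total now 46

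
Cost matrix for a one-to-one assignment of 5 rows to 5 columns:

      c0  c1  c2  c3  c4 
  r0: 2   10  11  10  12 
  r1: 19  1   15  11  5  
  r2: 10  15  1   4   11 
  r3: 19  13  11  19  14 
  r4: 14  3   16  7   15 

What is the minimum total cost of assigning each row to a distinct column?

one of 2 optimal assignments: row0→col0 (cost 2), row1→col1 (cost 1), row2→col2 (cost 1), row3→col4 (cost 14), row4→col3 (cost 7)
total = 2 + 1 + 1 + 14 + 7 = 25

Minimum assignment cost: 25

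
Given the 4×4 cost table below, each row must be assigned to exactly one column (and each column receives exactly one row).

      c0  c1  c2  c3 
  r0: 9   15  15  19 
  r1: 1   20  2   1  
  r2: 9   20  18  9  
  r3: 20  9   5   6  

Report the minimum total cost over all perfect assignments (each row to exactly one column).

Minimum assignment cost: 29

optimal assignment: row0→col0 (cost 9), row1→col2 (cost 2), row2→col3 (cost 9), row3→col1 (cost 9)
total = 9 + 2 + 9 + 9 = 29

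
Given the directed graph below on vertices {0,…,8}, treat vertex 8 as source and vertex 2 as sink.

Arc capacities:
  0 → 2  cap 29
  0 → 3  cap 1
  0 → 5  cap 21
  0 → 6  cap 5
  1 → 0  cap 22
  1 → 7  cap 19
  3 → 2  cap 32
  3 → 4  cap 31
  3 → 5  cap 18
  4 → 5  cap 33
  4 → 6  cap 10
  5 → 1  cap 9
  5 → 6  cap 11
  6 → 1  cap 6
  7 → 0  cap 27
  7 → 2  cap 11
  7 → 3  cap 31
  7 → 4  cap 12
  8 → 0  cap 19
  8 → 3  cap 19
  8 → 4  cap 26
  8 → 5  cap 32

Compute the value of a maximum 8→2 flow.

Maximum flow value: 53

augment #1: 8→0→2 bottleneck 19, total now 19
augment #2: 8→3→2 bottleneck 19, total now 38
augment #3: 8→5→1→0→2 bottleneck 9, total now 47
augment #4: 8→4→6→1→0→2 bottleneck 1, total now 48
augment #5: 8→4→6→1→7→2 bottleneck 5, total now 53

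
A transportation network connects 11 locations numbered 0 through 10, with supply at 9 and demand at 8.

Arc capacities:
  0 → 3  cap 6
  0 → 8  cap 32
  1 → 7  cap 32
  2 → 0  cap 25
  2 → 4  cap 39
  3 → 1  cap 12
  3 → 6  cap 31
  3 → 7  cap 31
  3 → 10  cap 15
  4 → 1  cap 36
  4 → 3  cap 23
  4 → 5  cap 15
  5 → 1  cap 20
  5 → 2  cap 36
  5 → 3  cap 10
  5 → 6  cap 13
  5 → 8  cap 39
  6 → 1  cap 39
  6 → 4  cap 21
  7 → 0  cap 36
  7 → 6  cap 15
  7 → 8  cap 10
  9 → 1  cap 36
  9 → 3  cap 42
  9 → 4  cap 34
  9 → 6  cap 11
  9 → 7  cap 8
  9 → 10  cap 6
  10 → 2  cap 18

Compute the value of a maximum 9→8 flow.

Maximum flow value: 57

augment #1: 9→7→8 bottleneck 8, total now 8
augment #2: 9→1→7→8 bottleneck 2, total now 10
augment #3: 9→4→5→8 bottleneck 15, total now 25
augment #4: 9→1→7→0→8 bottleneck 30, total now 55
augment #5: 9→3→7→0→8 bottleneck 2, total now 57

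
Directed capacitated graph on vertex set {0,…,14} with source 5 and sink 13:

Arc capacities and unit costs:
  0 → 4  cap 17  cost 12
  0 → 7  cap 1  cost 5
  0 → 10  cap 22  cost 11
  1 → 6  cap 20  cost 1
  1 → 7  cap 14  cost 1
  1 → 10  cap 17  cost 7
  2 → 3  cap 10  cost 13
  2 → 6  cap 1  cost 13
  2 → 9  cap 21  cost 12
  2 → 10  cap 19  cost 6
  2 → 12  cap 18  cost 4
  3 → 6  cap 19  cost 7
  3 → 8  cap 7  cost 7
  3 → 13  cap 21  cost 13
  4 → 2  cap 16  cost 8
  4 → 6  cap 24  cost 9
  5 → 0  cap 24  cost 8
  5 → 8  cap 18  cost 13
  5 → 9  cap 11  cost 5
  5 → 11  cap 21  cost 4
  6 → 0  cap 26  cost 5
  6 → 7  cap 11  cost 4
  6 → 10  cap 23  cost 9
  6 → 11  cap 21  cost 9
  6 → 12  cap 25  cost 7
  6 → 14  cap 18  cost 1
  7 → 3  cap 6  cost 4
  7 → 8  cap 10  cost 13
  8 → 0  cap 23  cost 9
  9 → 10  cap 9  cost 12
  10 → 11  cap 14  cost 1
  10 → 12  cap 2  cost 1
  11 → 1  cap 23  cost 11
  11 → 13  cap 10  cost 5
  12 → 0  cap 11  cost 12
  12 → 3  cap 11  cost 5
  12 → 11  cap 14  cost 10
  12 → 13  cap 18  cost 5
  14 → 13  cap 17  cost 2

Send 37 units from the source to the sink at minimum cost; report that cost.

Minimum cost for 37 units: 826

shortest-cost path #1: 5→11→13 push 10 @ unit cost 9 (adds 90)
shortest-cost path #2: 5→11→1→6→14→13 push 11 @ unit cost 19 (adds 209)
shortest-cost path #3: 5→9→10→12→13 push 2 @ unit cost 23 (adds 46)
shortest-cost path #4: 5→0→7→3→6→14→13 push 1 @ unit cost 27 (adds 27)
shortest-cost path #5: 5→0→4→6→14→13 push 5 @ unit cost 32 (adds 160)
shortest-cost path #6: 5→0→4→6→3→13 push 1 @ unit cost 35 (adds 35)
shortest-cost path #7: 5→0→4→2→12→13 push 7 @ unit cost 37 (adds 259)
total cost = 826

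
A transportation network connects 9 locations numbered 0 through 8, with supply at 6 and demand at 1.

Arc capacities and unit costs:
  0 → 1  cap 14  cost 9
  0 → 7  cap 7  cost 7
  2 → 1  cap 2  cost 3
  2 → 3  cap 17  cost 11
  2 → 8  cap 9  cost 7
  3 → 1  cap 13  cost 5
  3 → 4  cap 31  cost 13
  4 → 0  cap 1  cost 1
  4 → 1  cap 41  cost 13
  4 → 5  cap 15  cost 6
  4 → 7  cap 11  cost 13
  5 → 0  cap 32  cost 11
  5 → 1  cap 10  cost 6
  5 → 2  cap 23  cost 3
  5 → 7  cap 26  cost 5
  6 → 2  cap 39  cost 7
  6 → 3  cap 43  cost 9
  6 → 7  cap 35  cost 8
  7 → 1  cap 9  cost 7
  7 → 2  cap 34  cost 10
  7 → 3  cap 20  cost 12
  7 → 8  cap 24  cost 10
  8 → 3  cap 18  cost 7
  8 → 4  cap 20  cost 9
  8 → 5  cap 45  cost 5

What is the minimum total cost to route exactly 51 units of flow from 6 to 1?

Minimum cost for 51 units: 1183

shortest-cost path #1: 6→2→1 push 2 @ unit cost 10 (adds 20)
shortest-cost path #2: 6→3→1 push 13 @ unit cost 14 (adds 182)
shortest-cost path #3: 6→7→1 push 9 @ unit cost 15 (adds 135)
shortest-cost path #4: 6→2→8→5→1 push 9 @ unit cost 25 (adds 225)
shortest-cost path #5: 6→7→8→5→1 push 1 @ unit cost 29 (adds 29)
shortest-cost path #6: 6→3→4→0→1 push 1 @ unit cost 32 (adds 32)
shortest-cost path #7: 6→3→4→1 push 16 @ unit cost 35 (adds 560)
total cost = 1183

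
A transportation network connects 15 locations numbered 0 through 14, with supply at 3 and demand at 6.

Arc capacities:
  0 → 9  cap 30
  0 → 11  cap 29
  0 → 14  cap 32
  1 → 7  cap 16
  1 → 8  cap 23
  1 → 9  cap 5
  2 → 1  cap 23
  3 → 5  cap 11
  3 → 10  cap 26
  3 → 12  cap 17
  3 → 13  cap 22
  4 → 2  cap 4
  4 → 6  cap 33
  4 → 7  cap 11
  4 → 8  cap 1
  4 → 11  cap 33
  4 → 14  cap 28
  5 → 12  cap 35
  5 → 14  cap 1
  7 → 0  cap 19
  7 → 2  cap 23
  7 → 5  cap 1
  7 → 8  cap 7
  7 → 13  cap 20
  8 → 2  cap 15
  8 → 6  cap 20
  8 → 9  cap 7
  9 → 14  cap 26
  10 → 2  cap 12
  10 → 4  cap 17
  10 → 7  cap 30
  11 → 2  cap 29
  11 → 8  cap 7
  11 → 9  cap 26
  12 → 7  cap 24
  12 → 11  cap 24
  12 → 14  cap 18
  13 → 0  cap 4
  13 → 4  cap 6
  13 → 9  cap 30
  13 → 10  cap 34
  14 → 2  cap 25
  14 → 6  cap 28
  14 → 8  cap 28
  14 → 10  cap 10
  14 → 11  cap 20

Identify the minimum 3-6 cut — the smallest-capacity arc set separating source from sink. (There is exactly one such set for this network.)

Min-cut arcs: {(8,6), (10,4), (13,4), (14,6)} (total capacity 71)

augment #1: 3→5→14→6 push 1
augment #2: 3→10→4→6 push 17
augment #3: 3→12→14→6 push 17
augment #4: 3→13→4→6 push 6
augment #5: 3→5→12→14→6 push 1
augment #6: 3→10→7→8→6 push 7
augment #7: 3→13→0→14→6 push 4
augment #8: 3→13→9→14→6 push 5
augment #9: 3→5→12→11→8→6 push 7
augment #10: 3→10→2→1→8→6 push 2
augment #11: 3→13→9→14→8→6 push 4
max flow = 71; residual-reachable set from 3 gives S-side
cut edges (S→T): {(8,6), (10,4), (13,4), (14,6)} total cap 71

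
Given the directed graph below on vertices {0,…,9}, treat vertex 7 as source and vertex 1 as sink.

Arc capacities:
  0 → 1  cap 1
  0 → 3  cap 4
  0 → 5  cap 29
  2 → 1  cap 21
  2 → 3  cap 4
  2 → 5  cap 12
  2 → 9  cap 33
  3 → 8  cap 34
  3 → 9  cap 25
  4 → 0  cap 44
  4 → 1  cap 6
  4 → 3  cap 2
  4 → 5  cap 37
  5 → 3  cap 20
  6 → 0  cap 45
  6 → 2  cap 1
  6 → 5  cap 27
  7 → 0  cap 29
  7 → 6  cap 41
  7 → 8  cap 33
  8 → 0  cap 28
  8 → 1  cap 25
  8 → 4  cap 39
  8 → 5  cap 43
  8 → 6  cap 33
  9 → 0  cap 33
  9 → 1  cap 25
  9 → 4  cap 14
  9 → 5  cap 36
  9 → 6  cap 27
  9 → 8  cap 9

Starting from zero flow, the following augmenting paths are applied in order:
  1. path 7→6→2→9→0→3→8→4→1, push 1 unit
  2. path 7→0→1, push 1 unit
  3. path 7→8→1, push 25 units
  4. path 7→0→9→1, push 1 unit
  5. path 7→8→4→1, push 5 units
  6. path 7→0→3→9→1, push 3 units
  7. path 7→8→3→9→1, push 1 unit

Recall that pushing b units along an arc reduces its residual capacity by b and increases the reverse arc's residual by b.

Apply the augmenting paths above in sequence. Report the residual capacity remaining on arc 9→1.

Residual capacity of (9,1): 20

after path 1 (7→6→2→9→0→3→8→4→1, push 1): res(9,1)=25
after path 2 (7→0→1, push 1): res(9,1)=25
after path 3 (7→8→1, push 25): res(9,1)=25
after path 4 (7→0→9→1, push 1): res(9,1)=24
after path 5 (7→8→4→1, push 5): res(9,1)=24
after path 6 (7→0→3→9→1, push 3): res(9,1)=21
after path 7 (7→8→3→9→1, push 1): res(9,1)=20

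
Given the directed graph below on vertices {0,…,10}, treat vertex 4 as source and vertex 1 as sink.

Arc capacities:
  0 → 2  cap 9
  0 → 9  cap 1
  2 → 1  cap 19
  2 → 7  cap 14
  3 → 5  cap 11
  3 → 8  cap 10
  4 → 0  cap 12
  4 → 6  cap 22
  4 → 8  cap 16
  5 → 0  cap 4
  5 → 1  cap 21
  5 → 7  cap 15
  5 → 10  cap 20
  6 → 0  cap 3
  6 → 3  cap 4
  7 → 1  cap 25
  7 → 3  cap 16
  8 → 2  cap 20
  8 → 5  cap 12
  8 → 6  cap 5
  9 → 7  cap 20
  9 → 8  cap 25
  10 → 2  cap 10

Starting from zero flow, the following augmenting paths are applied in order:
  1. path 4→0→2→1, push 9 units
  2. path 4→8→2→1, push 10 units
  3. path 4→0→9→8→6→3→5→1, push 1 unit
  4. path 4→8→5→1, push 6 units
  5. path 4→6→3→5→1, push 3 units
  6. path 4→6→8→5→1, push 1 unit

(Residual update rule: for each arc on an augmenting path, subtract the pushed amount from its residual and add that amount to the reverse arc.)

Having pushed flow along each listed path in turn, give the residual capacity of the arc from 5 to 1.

after path 1 (4→0→2→1, push 9): res(5,1)=21
after path 2 (4→8→2→1, push 10): res(5,1)=21
after path 3 (4→0→9→8→6→3→5→1, push 1): res(5,1)=20
after path 4 (4→8→5→1, push 6): res(5,1)=14
after path 5 (4→6→3→5→1, push 3): res(5,1)=11
after path 6 (4→6→8→5→1, push 1): res(5,1)=10

Residual capacity of (5,1): 10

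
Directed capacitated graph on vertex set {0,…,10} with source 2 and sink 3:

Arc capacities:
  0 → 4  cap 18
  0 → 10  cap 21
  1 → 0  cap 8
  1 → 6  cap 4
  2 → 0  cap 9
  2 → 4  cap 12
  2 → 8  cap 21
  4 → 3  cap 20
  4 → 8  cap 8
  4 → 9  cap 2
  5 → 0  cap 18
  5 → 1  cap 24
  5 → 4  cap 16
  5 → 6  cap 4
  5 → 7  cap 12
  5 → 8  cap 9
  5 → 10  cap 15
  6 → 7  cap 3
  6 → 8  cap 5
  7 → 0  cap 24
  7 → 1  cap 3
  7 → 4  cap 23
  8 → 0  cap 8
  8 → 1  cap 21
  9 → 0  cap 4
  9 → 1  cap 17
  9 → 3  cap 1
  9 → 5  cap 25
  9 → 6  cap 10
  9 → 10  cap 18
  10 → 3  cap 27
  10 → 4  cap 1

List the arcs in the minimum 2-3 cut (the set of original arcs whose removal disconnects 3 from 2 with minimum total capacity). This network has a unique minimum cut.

Min-cut arcs: {(1,0), (2,0), (2,4), (6,7), (8,0)} (total capacity 40)

augment #1: 2→4→3 push 12
augment #2: 2→0→4→3 push 8
augment #3: 2→0→10→3 push 1
augment #4: 2→8→0→10→3 push 8
augment #5: 2→8→1→0→10→3 push 8
augment #6: 2→8→1→6→7→0→10→3 push 3
max flow = 40; residual-reachable set from 2 gives S-side
cut edges (S→T): {(1,0), (2,0), (2,4), (6,7), (8,0)} total cap 40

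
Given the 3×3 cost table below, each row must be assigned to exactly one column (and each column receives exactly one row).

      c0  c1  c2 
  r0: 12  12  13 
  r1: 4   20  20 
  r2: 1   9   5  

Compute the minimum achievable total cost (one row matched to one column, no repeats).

Minimum assignment cost: 21

optimal assignment: row0→col1 (cost 12), row1→col0 (cost 4), row2→col2 (cost 5)
total = 12 + 4 + 5 = 21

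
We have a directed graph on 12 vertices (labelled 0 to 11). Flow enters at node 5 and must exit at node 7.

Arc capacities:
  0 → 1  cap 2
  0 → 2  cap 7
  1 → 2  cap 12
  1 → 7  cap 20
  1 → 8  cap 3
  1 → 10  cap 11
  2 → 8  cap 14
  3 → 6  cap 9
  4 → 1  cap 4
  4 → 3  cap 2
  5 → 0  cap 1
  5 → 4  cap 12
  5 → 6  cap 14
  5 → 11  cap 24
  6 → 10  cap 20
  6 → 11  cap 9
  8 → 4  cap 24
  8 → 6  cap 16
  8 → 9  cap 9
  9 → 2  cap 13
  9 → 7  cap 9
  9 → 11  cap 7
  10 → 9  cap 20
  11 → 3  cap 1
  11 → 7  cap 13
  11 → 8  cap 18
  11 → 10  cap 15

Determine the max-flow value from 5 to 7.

Maximum flow value: 27

augment #1: 5→11→7 bottleneck 13, total now 13
augment #2: 5→0→1→7 bottleneck 1, total now 14
augment #3: 5→4→1→7 bottleneck 4, total now 18
augment #4: 5→6→10→9→7 bottleneck 9, total now 27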